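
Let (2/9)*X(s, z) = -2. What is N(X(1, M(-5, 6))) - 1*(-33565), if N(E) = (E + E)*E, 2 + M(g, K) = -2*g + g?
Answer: 33727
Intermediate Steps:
M(g, K) = -2 - g (M(g, K) = -2 + (-2*g + g) = -2 - g)
X(s, z) = -9 (X(s, z) = (9/2)*(-2) = -9)
N(E) = 2*E**2 (N(E) = (2*E)*E = 2*E**2)
N(X(1, M(-5, 6))) - 1*(-33565) = 2*(-9)**2 - 1*(-33565) = 2*81 + 33565 = 162 + 33565 = 33727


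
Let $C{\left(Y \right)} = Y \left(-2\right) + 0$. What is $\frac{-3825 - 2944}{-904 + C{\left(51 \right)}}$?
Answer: $\frac{6769}{1006} \approx 6.7286$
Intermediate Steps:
$C{\left(Y \right)} = - 2 Y$ ($C{\left(Y \right)} = - 2 Y + 0 = - 2 Y$)
$\frac{-3825 - 2944}{-904 + C{\left(51 \right)}} = \frac{-3825 - 2944}{-904 - 102} = - \frac{6769}{-904 - 102} = - \frac{6769}{-1006} = \left(-6769\right) \left(- \frac{1}{1006}\right) = \frac{6769}{1006}$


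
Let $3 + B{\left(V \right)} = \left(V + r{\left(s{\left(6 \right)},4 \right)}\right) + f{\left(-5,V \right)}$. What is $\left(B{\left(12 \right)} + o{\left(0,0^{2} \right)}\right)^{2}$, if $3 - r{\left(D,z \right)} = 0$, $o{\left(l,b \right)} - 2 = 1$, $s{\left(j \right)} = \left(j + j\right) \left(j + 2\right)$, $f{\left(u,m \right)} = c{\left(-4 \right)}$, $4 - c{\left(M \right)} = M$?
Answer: $529$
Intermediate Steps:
$c{\left(M \right)} = 4 - M$
$f{\left(u,m \right)} = 8$ ($f{\left(u,m \right)} = 4 - -4 = 4 + 4 = 8$)
$s{\left(j \right)} = 2 j \left(2 + j\right)$
$o{\left(l,b \right)} = 3$ ($o{\left(l,b \right)} = 2 + 1 = 3$)
$r{\left(D,z \right)} = 3$ ($r{\left(D,z \right)} = 3 - 0 = 3 + 0 = 3$)
$B{\left(V \right)} = 8 + V$ ($B{\left(V \right)} = -3 + \left(\left(V + 3\right) + 8\right) = -3 + \left(\left(3 + V\right) + 8\right) = -3 + \left(11 + V\right) = 8 + V$)
$\left(B{\left(12 \right)} + o{\left(0,0^{2} \right)}\right)^{2} = \left(\left(8 + 12\right) + 3\right)^{2} = \left(20 + 3\right)^{2} = 23^{2} = 529$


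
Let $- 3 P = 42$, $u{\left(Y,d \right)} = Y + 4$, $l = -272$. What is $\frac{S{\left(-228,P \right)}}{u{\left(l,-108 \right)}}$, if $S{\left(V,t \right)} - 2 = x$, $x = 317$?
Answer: $- \frac{319}{268} \approx -1.1903$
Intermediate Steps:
$u{\left(Y,d \right)} = 4 + Y$
$P = -14$ ($P = \left(- \frac{1}{3}\right) 42 = -14$)
$S{\left(V,t \right)} = 319$ ($S{\left(V,t \right)} = 2 + 317 = 319$)
$\frac{S{\left(-228,P \right)}}{u{\left(l,-108 \right)}} = \frac{319}{4 - 272} = \frac{319}{-268} = 319 \left(- \frac{1}{268}\right) = - \frac{319}{268}$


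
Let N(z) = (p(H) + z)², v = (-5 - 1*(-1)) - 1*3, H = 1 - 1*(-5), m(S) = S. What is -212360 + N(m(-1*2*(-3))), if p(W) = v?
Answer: -212359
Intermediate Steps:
H = 6 (H = 1 + 5 = 6)
v = -7 (v = (-5 + 1) - 3 = -4 - 3 = -7)
p(W) = -7
N(z) = (-7 + z)²
-212360 + N(m(-1*2*(-3))) = -212360 + (-7 - 1*2*(-3))² = -212360 + (-7 - 2*(-3))² = -212360 + (-7 + 6)² = -212360 + (-1)² = -212360 + 1 = -212359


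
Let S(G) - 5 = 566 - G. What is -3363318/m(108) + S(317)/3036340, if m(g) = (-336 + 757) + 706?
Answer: -729441192133/244425370 ≈ -2984.3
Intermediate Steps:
S(G) = 571 - G (S(G) = 5 + (566 - G) = 571 - G)
m(g) = 1127 (m(g) = 421 + 706 = 1127)
-3363318/m(108) + S(317)/3036340 = -3363318/1127 + (571 - 1*317)/3036340 = -3363318*1/1127 + (571 - 317)*(1/3036340) = -480474/161 + 254*(1/3036340) = -480474/161 + 127/1518170 = -729441192133/244425370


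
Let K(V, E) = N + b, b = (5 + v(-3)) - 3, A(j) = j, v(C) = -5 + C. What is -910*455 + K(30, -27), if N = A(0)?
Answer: -414056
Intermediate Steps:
N = 0
b = -6 (b = (5 + (-5 - 3)) - 3 = (5 - 8) - 3 = -3 - 3 = -6)
K(V, E) = -6 (K(V, E) = 0 - 6 = -6)
-910*455 + K(30, -27) = -910*455 - 6 = -414050 - 6 = -414056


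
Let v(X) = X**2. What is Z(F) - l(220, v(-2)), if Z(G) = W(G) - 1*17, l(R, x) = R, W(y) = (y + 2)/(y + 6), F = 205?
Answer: -49800/211 ≈ -236.02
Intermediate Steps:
W(y) = (2 + y)/(6 + y)
Z(G) = -17 + (2 + G)/(6 + G) (Z(G) = (2 + G)/(6 + G) - 1*17 = (2 + G)/(6 + G) - 17 = -17 + (2 + G)/(6 + G))
Z(F) - l(220, v(-2)) = 4*(-25 - 4*205)/(6 + 205) - 1*220 = 4*(-25 - 820)/211 - 220 = 4*(1/211)*(-845) - 220 = -3380/211 - 220 = -49800/211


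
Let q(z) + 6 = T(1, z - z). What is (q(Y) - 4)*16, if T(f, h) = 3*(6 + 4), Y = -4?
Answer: 320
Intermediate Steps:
T(f, h) = 30 (T(f, h) = 3*10 = 30)
q(z) = 24 (q(z) = -6 + 30 = 24)
(q(Y) - 4)*16 = (24 - 4)*16 = 20*16 = 320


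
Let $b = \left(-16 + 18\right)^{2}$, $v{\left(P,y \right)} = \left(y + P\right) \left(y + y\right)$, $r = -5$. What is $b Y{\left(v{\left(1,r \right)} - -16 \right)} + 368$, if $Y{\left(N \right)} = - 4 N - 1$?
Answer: $-532$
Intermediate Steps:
$v{\left(P,y \right)} = 2 y \left(P + y\right)$ ($v{\left(P,y \right)} = \left(P + y\right) 2 y = 2 y \left(P + y\right)$)
$b = 4$ ($b = 2^{2} = 4$)
$Y{\left(N \right)} = -1 - 4 N$
$b Y{\left(v{\left(1,r \right)} - -16 \right)} + 368 = 4 \left(-1 - 4 \left(2 \left(-5\right) \left(1 - 5\right) - -16\right)\right) + 368 = 4 \left(-1 - 4 \left(2 \left(-5\right) \left(-4\right) + 16\right)\right) + 368 = 4 \left(-1 - 4 \left(40 + 16\right)\right) + 368 = 4 \left(-1 - 224\right) + 368 = 4 \left(-225\right) + 368 = -900 + 368 = -532$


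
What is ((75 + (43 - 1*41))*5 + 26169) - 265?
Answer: 26289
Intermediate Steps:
((75 + (43 - 1*41))*5 + 26169) - 265 = ((75 + (43 - 41))*5 + 26169) - 265 = ((75 + 2)*5 + 26169) - 265 = (77*5 + 26169) - 265 = (385 + 26169) - 265 = 26554 - 265 = 26289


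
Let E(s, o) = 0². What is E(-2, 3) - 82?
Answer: -82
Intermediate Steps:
E(s, o) = 0
E(-2, 3) - 82 = 0 - 82 = -82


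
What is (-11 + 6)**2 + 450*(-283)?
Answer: -127325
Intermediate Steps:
(-11 + 6)**2 + 450*(-283) = (-5)**2 - 127350 = 25 - 127350 = -127325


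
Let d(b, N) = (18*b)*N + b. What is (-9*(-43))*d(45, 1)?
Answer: 330885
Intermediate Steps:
d(b, N) = b + 18*N*b (d(b, N) = 18*N*b + b = b + 18*N*b)
(-9*(-43))*d(45, 1) = (-9*(-43))*(45*(1 + 18*1)) = 387*(45*(1 + 18)) = 387*(45*19) = 387*855 = 330885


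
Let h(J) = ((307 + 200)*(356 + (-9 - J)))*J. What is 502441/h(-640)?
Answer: -502441/320261760 ≈ -0.0015688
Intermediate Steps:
h(J) = J*(175929 - 507*J) (h(J) = (507*(347 - J))*J = (175929 - 507*J)*J = J*(175929 - 507*J))
502441/h(-640) = 502441/((507*(-640)*(347 - 1*(-640)))) = 502441/((507*(-640)*(347 + 640))) = 502441/((507*(-640)*987)) = 502441/(-320261760) = 502441*(-1/320261760) = -502441/320261760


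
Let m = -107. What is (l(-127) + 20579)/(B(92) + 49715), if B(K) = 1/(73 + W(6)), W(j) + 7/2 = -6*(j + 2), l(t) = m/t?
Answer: 5915080/14289151 ≈ 0.41396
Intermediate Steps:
l(t) = -107/t
W(j) = -31/2 - 6*j (W(j) = -7/2 - 6*(j + 2) = -7/2 - 6*(2 + j) = -7/2 + (-12 - 6*j) = -31/2 - 6*j)
B(K) = 2/43 (B(K) = 1/(73 + (-31/2 - 6*6)) = 1/(73 + (-31/2 - 36)) = 1/(73 - 103/2) = 1/(43/2) = 2/43)
(l(-127) + 20579)/(B(92) + 49715) = (-107/(-127) + 20579)/(2/43 + 49715) = (-107*(-1/127) + 20579)/(2137747/43) = (107/127 + 20579)*(43/2137747) = (2613640/127)*(43/2137747) = 5915080/14289151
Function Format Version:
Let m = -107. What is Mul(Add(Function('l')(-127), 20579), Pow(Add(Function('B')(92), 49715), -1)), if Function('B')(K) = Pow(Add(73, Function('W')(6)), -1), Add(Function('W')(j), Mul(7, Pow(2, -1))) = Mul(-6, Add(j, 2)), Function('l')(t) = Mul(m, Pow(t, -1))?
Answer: Rational(5915080, 14289151) ≈ 0.41396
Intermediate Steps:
Function('l')(t) = Mul(-107, Pow(t, -1))
Function('W')(j) = Add(Rational(-31, 2), Mul(-6, j)) (Function('W')(j) = Add(Rational(-7, 2), Mul(-6, Add(j, 2))) = Add(Rational(-7, 2), Mul(-6, Add(2, j))) = Add(Rational(-7, 2), Add(-12, Mul(-6, j))) = Add(Rational(-31, 2), Mul(-6, j)))
Function('B')(K) = Rational(2, 43) (Function('B')(K) = Pow(Add(73, Add(Rational(-31, 2), Mul(-6, 6))), -1) = Pow(Add(73, Add(Rational(-31, 2), -36)), -1) = Pow(Add(73, Rational(-103, 2)), -1) = Pow(Rational(43, 2), -1) = Rational(2, 43))
Mul(Add(Function('l')(-127), 20579), Pow(Add(Function('B')(92), 49715), -1)) = Mul(Add(Mul(-107, Pow(-127, -1)), 20579), Pow(Add(Rational(2, 43), 49715), -1)) = Mul(Add(Mul(-107, Rational(-1, 127)), 20579), Pow(Rational(2137747, 43), -1)) = Mul(Add(Rational(107, 127), 20579), Rational(43, 2137747)) = Mul(Rational(2613640, 127), Rational(43, 2137747)) = Rational(5915080, 14289151)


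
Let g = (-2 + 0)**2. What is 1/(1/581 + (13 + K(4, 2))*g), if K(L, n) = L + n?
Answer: 581/44157 ≈ 0.013158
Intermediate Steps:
g = 4 (g = (-2)**2 = 4)
1/(1/581 + (13 + K(4, 2))*g) = 1/(1/581 + (13 + (4 + 2))*4) = 1/(1/581 + (13 + 6)*4) = 1/(1/581 + 19*4) = 1/(1/581 + 76) = 1/(44157/581) = 581/44157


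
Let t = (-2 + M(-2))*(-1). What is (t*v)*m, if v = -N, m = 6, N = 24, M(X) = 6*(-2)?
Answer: -2016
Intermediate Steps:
M(X) = -12
t = 14 (t = (-2 - 12)*(-1) = -14*(-1) = 14)
v = -24 (v = -1*24 = -24)
(t*v)*m = (14*(-24))*6 = -336*6 = -2016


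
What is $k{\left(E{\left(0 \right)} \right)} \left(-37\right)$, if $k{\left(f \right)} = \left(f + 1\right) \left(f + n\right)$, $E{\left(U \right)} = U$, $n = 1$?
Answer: $-37$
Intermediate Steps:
$k{\left(f \right)} = \left(1 + f\right)^{2}$ ($k{\left(f \right)} = \left(f + 1\right) \left(f + 1\right) = \left(1 + f\right) \left(1 + f\right) = \left(1 + f\right)^{2}$)
$k{\left(E{\left(0 \right)} \right)} \left(-37\right) = \left(1 + 0^{2} + 2 \cdot 0\right) \left(-37\right) = \left(1 + 0 + 0\right) \left(-37\right) = 1 \left(-37\right) = -37$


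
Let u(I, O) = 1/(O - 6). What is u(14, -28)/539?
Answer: -1/18326 ≈ -5.4567e-5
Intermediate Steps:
u(I, O) = 1/(-6 + O)
u(14, -28)/539 = 1/(-6 - 28*539) = (1/539)/(-34) = -1/34*1/539 = -1/18326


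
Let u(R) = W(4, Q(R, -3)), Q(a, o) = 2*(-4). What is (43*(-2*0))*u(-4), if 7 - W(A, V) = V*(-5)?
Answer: 0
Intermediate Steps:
Q(a, o) = -8
W(A, V) = 7 + 5*V (W(A, V) = 7 - V*(-5) = 7 - (-5)*V = 7 + 5*V)
u(R) = -33 (u(R) = 7 + 5*(-8) = 7 - 40 = -33)
(43*(-2*0))*u(-4) = (43*(-2*0))*(-33) = (43*0)*(-33) = 0*(-33) = 0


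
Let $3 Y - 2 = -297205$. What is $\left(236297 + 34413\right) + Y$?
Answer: $\frac{514927}{3} \approx 1.7164 \cdot 10^{5}$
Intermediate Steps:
$Y = - \frac{297203}{3}$ ($Y = \frac{2}{3} + \frac{1}{3} \left(-297205\right) = \frac{2}{3} - \frac{297205}{3} = - \frac{297203}{3} \approx -99068.0$)
$\left(236297 + 34413\right) + Y = \left(236297 + 34413\right) - \frac{297203}{3} = 270710 - \frac{297203}{3} = \frac{514927}{3}$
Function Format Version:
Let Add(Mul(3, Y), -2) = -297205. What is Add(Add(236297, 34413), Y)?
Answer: Rational(514927, 3) ≈ 1.7164e+5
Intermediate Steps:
Y = Rational(-297203, 3) (Y = Add(Rational(2, 3), Mul(Rational(1, 3), -297205)) = Add(Rational(2, 3), Rational(-297205, 3)) = Rational(-297203, 3) ≈ -99068.)
Add(Add(236297, 34413), Y) = Add(Add(236297, 34413), Rational(-297203, 3)) = Add(270710, Rational(-297203, 3)) = Rational(514927, 3)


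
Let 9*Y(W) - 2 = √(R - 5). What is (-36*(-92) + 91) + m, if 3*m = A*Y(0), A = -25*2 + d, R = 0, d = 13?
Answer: 91807/27 - 37*I*√5/27 ≈ 3400.3 - 3.0642*I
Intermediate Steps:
Y(W) = 2/9 + I*√5/9 (Y(W) = 2/9 + √(0 - 5)/9 = 2/9 + √(-5)/9 = 2/9 + (I*√5)/9 = 2/9 + I*√5/9)
A = -37 (A = -25*2 + 13 = -50 + 13 = -37)
m = -74/27 - 37*I*√5/27 (m = (-37*(2/9 + I*√5/9))/3 = (-74/9 - 37*I*√5/9)/3 = -74/27 - 37*I*√5/27 ≈ -2.7407 - 3.0642*I)
(-36*(-92) + 91) + m = (-36*(-92) + 91) + (-74/27 - 37*I*√5/27) = (3312 + 91) + (-74/27 - 37*I*√5/27) = 3403 + (-74/27 - 37*I*√5/27) = 91807/27 - 37*I*√5/27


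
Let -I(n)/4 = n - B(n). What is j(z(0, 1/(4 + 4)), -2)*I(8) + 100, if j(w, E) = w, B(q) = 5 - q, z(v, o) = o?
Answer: 189/2 ≈ 94.500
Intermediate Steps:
I(n) = 20 - 8*n (I(n) = -4*(n - (5 - n)) = -4*(n + (-5 + n)) = -4*(-5 + 2*n) = 20 - 8*n)
j(z(0, 1/(4 + 4)), -2)*I(8) + 100 = (20 - 8*8)/(4 + 4) + 100 = (20 - 64)/8 + 100 = (⅛)*(-44) + 100 = -11/2 + 100 = 189/2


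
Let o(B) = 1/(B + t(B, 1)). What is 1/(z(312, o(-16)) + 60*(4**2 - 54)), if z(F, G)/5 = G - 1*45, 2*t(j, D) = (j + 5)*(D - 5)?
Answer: -6/15025 ≈ -0.00039933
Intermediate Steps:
t(j, D) = (-5 + D)*(5 + j)/2 (t(j, D) = ((j + 5)*(D - 5))/2 = ((5 + j)*(-5 + D))/2 = ((-5 + D)*(5 + j))/2 = (-5 + D)*(5 + j)/2)
o(B) = 1/(-10 - B) (o(B) = 1/(B + (-25/2 - 5*B/2 + (5/2)*1 + (1/2)*1*B)) = 1/(B + (-25/2 - 5*B/2 + 5/2 + B/2)) = 1/(B + (-10 - 2*B)) = 1/(-10 - B))
z(F, G) = -225 + 5*G (z(F, G) = 5*(G - 1*45) = 5*(G - 45) = 5*(-45 + G) = -225 + 5*G)
1/(z(312, o(-16)) + 60*(4**2 - 54)) = 1/((-225 + 5*(-1/(10 - 16))) + 60*(4**2 - 54)) = 1/((-225 + 5*(-1/(-6))) + 60*(16 - 54)) = 1/((-225 + 5*(-1*(-1/6))) + 60*(-38)) = 1/((-225 + 5*(1/6)) - 2280) = 1/((-225 + 5/6) - 2280) = 1/(-1345/6 - 2280) = 1/(-15025/6) = -6/15025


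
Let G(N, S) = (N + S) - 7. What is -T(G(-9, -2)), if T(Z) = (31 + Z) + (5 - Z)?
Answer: -36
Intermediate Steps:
G(N, S) = -7 + N + S
T(Z) = 36
-T(G(-9, -2)) = -1*36 = -36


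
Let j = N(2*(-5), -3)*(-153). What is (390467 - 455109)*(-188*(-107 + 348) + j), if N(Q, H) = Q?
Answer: 2829897476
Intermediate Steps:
j = 1530 (j = (2*(-5))*(-153) = -10*(-153) = 1530)
(390467 - 455109)*(-188*(-107 + 348) + j) = (390467 - 455109)*(-188*(-107 + 348) + 1530) = -64642*(-188*241 + 1530) = -64642*(-45308 + 1530) = -64642*(-43778) = 2829897476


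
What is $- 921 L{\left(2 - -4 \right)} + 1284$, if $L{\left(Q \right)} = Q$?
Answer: $-4242$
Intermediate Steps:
$- 921 L{\left(2 - -4 \right)} + 1284 = - 921 \left(2 - -4\right) + 1284 = - 921 \left(2 + 4\right) + 1284 = \left(-921\right) 6 + 1284 = -5526 + 1284 = -4242$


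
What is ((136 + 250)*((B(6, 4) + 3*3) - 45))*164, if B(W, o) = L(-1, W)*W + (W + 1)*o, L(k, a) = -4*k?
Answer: 1012864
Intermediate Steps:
B(W, o) = 4*W + o*(1 + W) (B(W, o) = (-4*(-1))*W + (W + 1)*o = 4*W + (1 + W)*o = 4*W + o*(1 + W))
((136 + 250)*((B(6, 4) + 3*3) - 45))*164 = ((136 + 250)*(((4 + 4*6 + 6*4) + 3*3) - 45))*164 = (386*(((4 + 24 + 24) + 9) - 45))*164 = (386*((52 + 9) - 45))*164 = (386*(61 - 45))*164 = (386*16)*164 = 6176*164 = 1012864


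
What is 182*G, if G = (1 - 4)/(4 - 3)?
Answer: -546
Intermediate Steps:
G = -3 (G = -3/1 = -3*1 = -3)
182*G = 182*(-3) = -546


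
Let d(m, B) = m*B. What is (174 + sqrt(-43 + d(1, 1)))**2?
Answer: (174 + I*sqrt(42))**2 ≈ 30234.0 + 2255.3*I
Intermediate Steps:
d(m, B) = B*m
(174 + sqrt(-43 + d(1, 1)))**2 = (174 + sqrt(-43 + 1*1))**2 = (174 + sqrt(-43 + 1))**2 = (174 + sqrt(-42))**2 = (174 + I*sqrt(42))**2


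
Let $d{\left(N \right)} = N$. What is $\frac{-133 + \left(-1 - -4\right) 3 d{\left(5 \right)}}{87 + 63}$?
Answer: $- \frac{44}{75} \approx -0.58667$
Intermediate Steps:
$\frac{-133 + \left(-1 - -4\right) 3 d{\left(5 \right)}}{87 + 63} = \frac{-133 + \left(-1 - -4\right) 3 \cdot 5}{87 + 63} = \frac{-133 + \left(-1 + 4\right) 3 \cdot 5}{150} = \left(-133 + 3 \cdot 3 \cdot 5\right) \frac{1}{150} = \left(-133 + 9 \cdot 5\right) \frac{1}{150} = \left(-133 + 45\right) \frac{1}{150} = \left(-88\right) \frac{1}{150} = - \frac{44}{75}$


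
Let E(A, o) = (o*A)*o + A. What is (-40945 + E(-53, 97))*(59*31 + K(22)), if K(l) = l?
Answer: -998938425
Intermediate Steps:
E(A, o) = A + A*o² (E(A, o) = (A*o)*o + A = A*o² + A = A + A*o²)
(-40945 + E(-53, 97))*(59*31 + K(22)) = (-40945 - 53*(1 + 97²))*(59*31 + 22) = (-40945 - 53*(1 + 9409))*(1829 + 22) = (-40945 - 53*9410)*1851 = (-40945 - 498730)*1851 = -539675*1851 = -998938425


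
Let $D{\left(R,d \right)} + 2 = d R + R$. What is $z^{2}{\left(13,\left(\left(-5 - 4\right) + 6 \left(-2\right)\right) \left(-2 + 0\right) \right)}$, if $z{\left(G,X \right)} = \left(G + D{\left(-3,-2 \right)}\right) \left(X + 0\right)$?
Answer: $345744$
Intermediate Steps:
$D{\left(R,d \right)} = -2 + R + R d$ ($D{\left(R,d \right)} = -2 + \left(d R + R\right) = -2 + \left(R d + R\right) = -2 + \left(R + R d\right) = -2 + R + R d$)
$z{\left(G,X \right)} = X \left(1 + G\right)$ ($z{\left(G,X \right)} = \left(G - -1\right) \left(X + 0\right) = \left(G - -1\right) X = \left(G + 1\right) X = \left(1 + G\right) X = X \left(1 + G\right)$)
$z^{2}{\left(13,\left(\left(-5 - 4\right) + 6 \left(-2\right)\right) \left(-2 + 0\right) \right)} = \left(\left(\left(-5 - 4\right) + 6 \left(-2\right)\right) \left(-2 + 0\right) \left(1 + 13\right)\right)^{2} = \left(\left(-9 - 12\right) \left(-2\right) 14\right)^{2} = \left(\left(-21\right) \left(-2\right) 14\right)^{2} = \left(42 \cdot 14\right)^{2} = 588^{2} = 345744$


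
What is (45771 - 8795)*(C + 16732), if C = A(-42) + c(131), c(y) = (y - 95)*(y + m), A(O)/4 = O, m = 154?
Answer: 991844224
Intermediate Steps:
A(O) = 4*O
c(y) = (-95 + y)*(154 + y) (c(y) = (y - 95)*(y + 154) = (-95 + y)*(154 + y))
C = 10092 (C = 4*(-42) + (-14630 + 131**2 + 59*131) = -168 + (-14630 + 17161 + 7729) = -168 + 10260 = 10092)
(45771 - 8795)*(C + 16732) = (45771 - 8795)*(10092 + 16732) = 36976*26824 = 991844224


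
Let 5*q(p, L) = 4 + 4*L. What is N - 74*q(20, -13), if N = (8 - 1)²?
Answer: 3797/5 ≈ 759.40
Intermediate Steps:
q(p, L) = ⅘ + 4*L/5 (q(p, L) = (4 + 4*L)/5 = ⅘ + 4*L/5)
N = 49 (N = 7² = 49)
N - 74*q(20, -13) = 49 - 74*(⅘ + (⅘)*(-13)) = 49 - 74*(⅘ - 52/5) = 49 - 74*(-48/5) = 49 + 3552/5 = 3797/5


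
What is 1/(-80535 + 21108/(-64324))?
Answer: -16081/1295088612 ≈ -1.2417e-5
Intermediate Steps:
1/(-80535 + 21108/(-64324)) = 1/(-80535 + 21108*(-1/64324)) = 1/(-80535 - 5277/16081) = 1/(-1295088612/16081) = -16081/1295088612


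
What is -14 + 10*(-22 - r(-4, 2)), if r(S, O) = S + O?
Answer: -214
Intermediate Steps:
r(S, O) = O + S
-14 + 10*(-22 - r(-4, 2)) = -14 + 10*(-22 - (2 - 4)) = -14 + 10*(-22 - 1*(-2)) = -14 + 10*(-22 + 2) = -14 + 10*(-20) = -14 - 200 = -214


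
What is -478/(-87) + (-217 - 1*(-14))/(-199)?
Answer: 112783/17313 ≈ 6.5144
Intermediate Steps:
-478/(-87) + (-217 - 1*(-14))/(-199) = -478*(-1/87) + (-217 + 14)*(-1/199) = 478/87 - 203*(-1/199) = 478/87 + 203/199 = 112783/17313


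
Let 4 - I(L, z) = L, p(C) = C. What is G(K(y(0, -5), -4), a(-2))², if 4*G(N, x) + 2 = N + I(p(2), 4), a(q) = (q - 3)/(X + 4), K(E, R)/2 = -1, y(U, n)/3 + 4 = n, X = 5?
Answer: ¼ ≈ 0.25000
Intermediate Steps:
y(U, n) = -12 + 3*n
K(E, R) = -2 (K(E, R) = 2*(-1) = -2)
a(q) = -⅓ + q/9 (a(q) = (q - 3)/(5 + 4) = (-3 + q)/9 = (-3 + q)*(⅑) = -⅓ + q/9)
I(L, z) = 4 - L
G(N, x) = N/4 (G(N, x) = -½ + (N + (4 - 1*2))/4 = -½ + (N + (4 - 2))/4 = -½ + (N + 2)/4 = -½ + (2 + N)/4 = -½ + (½ + N/4) = N/4)
G(K(y(0, -5), -4), a(-2))² = ((¼)*(-2))² = (-½)² = ¼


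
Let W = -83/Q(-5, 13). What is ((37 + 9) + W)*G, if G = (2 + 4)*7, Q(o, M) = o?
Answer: 13146/5 ≈ 2629.2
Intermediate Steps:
W = 83/5 (W = -83/(-5) = -83*(-1/5) = 83/5 ≈ 16.600)
G = 42 (G = 6*7 = 42)
((37 + 9) + W)*G = ((37 + 9) + 83/5)*42 = (46 + 83/5)*42 = (313/5)*42 = 13146/5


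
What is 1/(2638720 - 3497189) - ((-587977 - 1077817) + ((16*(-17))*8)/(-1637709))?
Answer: 2341977109044370421/1405922407521 ≈ 1.6658e+6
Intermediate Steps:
1/(2638720 - 3497189) - ((-587977 - 1077817) + ((16*(-17))*8)/(-1637709)) = 1/(-858469) - (-1665794 - 272*8*(-1/1637709)) = -1/858469 - (-1665794 - 2176*(-1/1637709)) = -1/858469 - (-1665794 + 2176/1637709) = -1/858469 - 1*(-2728085823770/1637709) = -1/858469 + 2728085823770/1637709 = 2341977109044370421/1405922407521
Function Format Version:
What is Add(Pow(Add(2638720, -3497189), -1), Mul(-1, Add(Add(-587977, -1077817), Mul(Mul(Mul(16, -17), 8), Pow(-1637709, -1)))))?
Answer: Rational(2341977109044370421, 1405922407521) ≈ 1.6658e+6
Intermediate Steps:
Add(Pow(Add(2638720, -3497189), -1), Mul(-1, Add(Add(-587977, -1077817), Mul(Mul(Mul(16, -17), 8), Pow(-1637709, -1))))) = Add(Pow(-858469, -1), Mul(-1, Add(-1665794, Mul(Mul(-272, 8), Rational(-1, 1637709))))) = Add(Rational(-1, 858469), Mul(-1, Add(-1665794, Mul(-2176, Rational(-1, 1637709))))) = Add(Rational(-1, 858469), Mul(-1, Add(-1665794, Rational(2176, 1637709)))) = Add(Rational(-1, 858469), Mul(-1, Rational(-2728085823770, 1637709))) = Add(Rational(-1, 858469), Rational(2728085823770, 1637709)) = Rational(2341977109044370421, 1405922407521)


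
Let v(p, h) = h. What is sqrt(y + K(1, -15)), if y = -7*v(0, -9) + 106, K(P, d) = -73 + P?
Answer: sqrt(97) ≈ 9.8489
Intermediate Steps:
y = 169 (y = -7*(-9) + 106 = 63 + 106 = 169)
sqrt(y + K(1, -15)) = sqrt(169 + (-73 + 1)) = sqrt(169 - 72) = sqrt(97)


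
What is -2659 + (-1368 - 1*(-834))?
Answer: -3193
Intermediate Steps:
-2659 + (-1368 - 1*(-834)) = -2659 + (-1368 + 834) = -2659 - 534 = -3193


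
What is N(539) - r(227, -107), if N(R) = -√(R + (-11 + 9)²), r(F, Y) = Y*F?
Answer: 24289 - √543 ≈ 24266.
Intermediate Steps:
r(F, Y) = F*Y
N(R) = -√(4 + R) (N(R) = -√(R + (-2)²) = -√(R + 4) = -√(4 + R))
N(539) - r(227, -107) = -√(4 + 539) - 227*(-107) = -√543 - 1*(-24289) = -√543 + 24289 = 24289 - √543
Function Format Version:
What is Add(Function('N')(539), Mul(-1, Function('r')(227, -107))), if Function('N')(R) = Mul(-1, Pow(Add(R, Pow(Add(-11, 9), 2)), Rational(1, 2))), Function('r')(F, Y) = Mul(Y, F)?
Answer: Add(24289, Mul(-1, Pow(543, Rational(1, 2)))) ≈ 24266.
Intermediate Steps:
Function('r')(F, Y) = Mul(F, Y)
Function('N')(R) = Mul(-1, Pow(Add(4, R), Rational(1, 2))) (Function('N')(R) = Mul(-1, Pow(Add(R, Pow(-2, 2)), Rational(1, 2))) = Mul(-1, Pow(Add(R, 4), Rational(1, 2))) = Mul(-1, Pow(Add(4, R), Rational(1, 2))))
Add(Function('N')(539), Mul(-1, Function('r')(227, -107))) = Add(Mul(-1, Pow(Add(4, 539), Rational(1, 2))), Mul(-1, Mul(227, -107))) = Add(Mul(-1, Pow(543, Rational(1, 2))), Mul(-1, -24289)) = Add(Mul(-1, Pow(543, Rational(1, 2))), 24289) = Add(24289, Mul(-1, Pow(543, Rational(1, 2))))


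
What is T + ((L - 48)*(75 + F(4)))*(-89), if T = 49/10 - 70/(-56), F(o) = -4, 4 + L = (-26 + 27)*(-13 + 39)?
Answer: 3286003/20 ≈ 1.6430e+5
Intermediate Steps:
L = 22 (L = -4 + (-26 + 27)*(-13 + 39) = -4 + 1*26 = -4 + 26 = 22)
T = 123/20 (T = 49*(1/10) - 70*(-1/56) = 49/10 + 5/4 = 123/20 ≈ 6.1500)
T + ((L - 48)*(75 + F(4)))*(-89) = 123/20 + ((22 - 48)*(75 - 4))*(-89) = 123/20 - 26*71*(-89) = 123/20 - 1846*(-89) = 123/20 + 164294 = 3286003/20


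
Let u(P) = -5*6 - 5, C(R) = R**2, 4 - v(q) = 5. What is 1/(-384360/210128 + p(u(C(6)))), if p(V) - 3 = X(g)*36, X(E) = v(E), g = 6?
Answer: -26266/914823 ≈ -0.028712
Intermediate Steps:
v(q) = -1 (v(q) = 4 - 1*5 = 4 - 5 = -1)
u(P) = -35 (u(P) = -30 - 5 = -35)
X(E) = -1
p(V) = -33 (p(V) = 3 - 1*36 = 3 - 36 = -33)
1/(-384360/210128 + p(u(C(6)))) = 1/(-384360/210128 - 33) = 1/(-384360*1/210128 - 33) = 1/(-48045/26266 - 33) = 1/(-914823/26266) = -26266/914823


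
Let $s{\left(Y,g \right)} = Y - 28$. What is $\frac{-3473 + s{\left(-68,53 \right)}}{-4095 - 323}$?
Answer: $\frac{3569}{4418} \approx 0.80783$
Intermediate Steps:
$s{\left(Y,g \right)} = -28 + Y$
$\frac{-3473 + s{\left(-68,53 \right)}}{-4095 - 323} = \frac{-3473 - 96}{-4095 - 323} = \frac{-3473 - 96}{-4418} = \left(-3569\right) \left(- \frac{1}{4418}\right) = \frac{3569}{4418}$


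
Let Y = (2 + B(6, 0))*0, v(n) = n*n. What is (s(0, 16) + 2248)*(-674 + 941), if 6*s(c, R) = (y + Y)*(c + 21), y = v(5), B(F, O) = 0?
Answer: 1247157/2 ≈ 6.2358e+5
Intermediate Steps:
v(n) = n²
y = 25 (y = 5² = 25)
Y = 0 (Y = (2 + 0)*0 = 2*0 = 0)
s(c, R) = 175/2 + 25*c/6 (s(c, R) = ((25 + 0)*(c + 21))/6 = (25*(21 + c))/6 = (525 + 25*c)/6 = 175/2 + 25*c/6)
(s(0, 16) + 2248)*(-674 + 941) = ((175/2 + (25/6)*0) + 2248)*(-674 + 941) = ((175/2 + 0) + 2248)*267 = (175/2 + 2248)*267 = (4671/2)*267 = 1247157/2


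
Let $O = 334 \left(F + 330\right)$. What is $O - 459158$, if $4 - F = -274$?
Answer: $-256086$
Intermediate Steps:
$F = 278$ ($F = 4 - -274 = 4 + 274 = 278$)
$O = 203072$ ($O = 334 \left(278 + 330\right) = 334 \cdot 608 = 203072$)
$O - 459158 = 203072 - 459158 = -256086$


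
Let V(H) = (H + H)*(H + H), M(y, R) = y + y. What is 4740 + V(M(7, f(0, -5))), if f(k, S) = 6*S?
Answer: 5524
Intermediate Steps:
M(y, R) = 2*y
V(H) = 4*H² (V(H) = (2*H)*(2*H) = 4*H²)
4740 + V(M(7, f(0, -5))) = 4740 + 4*(2*7)² = 4740 + 4*14² = 4740 + 4*196 = 4740 + 784 = 5524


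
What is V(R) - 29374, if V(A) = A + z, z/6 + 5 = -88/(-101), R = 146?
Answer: -2954530/101 ≈ -29253.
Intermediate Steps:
z = -2502/101 (z = -30 + 6*(-88/(-101)) = -30 + 6*(-88*(-1/101)) = -30 + 6*(88/101) = -30 + 528/101 = -2502/101 ≈ -24.772)
V(A) = -2502/101 + A (V(A) = A - 2502/101 = -2502/101 + A)
V(R) - 29374 = (-2502/101 + 146) - 29374 = 12244/101 - 29374 = -2954530/101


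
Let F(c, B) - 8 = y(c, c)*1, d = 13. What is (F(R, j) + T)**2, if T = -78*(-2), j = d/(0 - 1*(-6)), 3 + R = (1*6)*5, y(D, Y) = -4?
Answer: 25600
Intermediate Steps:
R = 27 (R = -3 + (1*6)*5 = -3 + 6*5 = -3 + 30 = 27)
j = 13/6 (j = 13/(0 - 1*(-6)) = 13/(0 + 6) = 13/6 ≈ 2.1667)
T = 156
F(c, B) = 4 (F(c, B) = 8 - 4*1 = 8 - 4 = 4)
(F(R, j) + T)**2 = (4 + 156)**2 = 160**2 = 25600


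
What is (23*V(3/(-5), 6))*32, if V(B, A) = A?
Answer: 4416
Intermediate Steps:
(23*V(3/(-5), 6))*32 = (23*6)*32 = 138*32 = 4416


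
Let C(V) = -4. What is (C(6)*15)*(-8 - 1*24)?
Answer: 1920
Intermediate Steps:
(C(6)*15)*(-8 - 1*24) = (-4*15)*(-8 - 1*24) = -60*(-8 - 24) = -60*(-32) = 1920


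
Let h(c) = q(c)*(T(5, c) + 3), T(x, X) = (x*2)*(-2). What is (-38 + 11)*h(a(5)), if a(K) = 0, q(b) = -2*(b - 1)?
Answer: 918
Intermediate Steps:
q(b) = 2 - 2*b (q(b) = -2*(-1 + b) = 2 - 2*b)
T(x, X) = -4*x (T(x, X) = (2*x)*(-2) = -4*x)
h(c) = -34 + 34*c (h(c) = (2 - 2*c)*(-4*5 + 3) = (2 - 2*c)*(-20 + 3) = (2 - 2*c)*(-17) = -34 + 34*c)
(-38 + 11)*h(a(5)) = (-38 + 11)*(-34 + 34*0) = -27*(-34 + 0) = -27*(-34) = 918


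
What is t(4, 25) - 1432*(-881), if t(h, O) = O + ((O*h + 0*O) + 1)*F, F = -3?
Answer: 1261314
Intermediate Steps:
t(h, O) = -3 + O - 3*O*h (t(h, O) = O + ((O*h + 0*O) + 1)*(-3) = O + ((O*h + 0) + 1)*(-3) = O + (O*h + 1)*(-3) = O + (1 + O*h)*(-3) = O + (-3 - 3*O*h) = -3 + O - 3*O*h)
t(4, 25) - 1432*(-881) = (-3 + 25 - 3*25*4) - 1432*(-881) = (-3 + 25 - 300) + 1261592 = -278 + 1261592 = 1261314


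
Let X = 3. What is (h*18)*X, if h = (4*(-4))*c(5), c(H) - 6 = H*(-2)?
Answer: 3456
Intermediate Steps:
c(H) = 6 - 2*H (c(H) = 6 + H*(-2) = 6 - 2*H)
h = 64 (h = (4*(-4))*(6 - 2*5) = -16*(6 - 10) = -16*(-4) = 64)
(h*18)*X = (64*18)*3 = 1152*3 = 3456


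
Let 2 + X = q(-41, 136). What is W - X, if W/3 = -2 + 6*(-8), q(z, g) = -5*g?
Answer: 532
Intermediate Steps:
X = -682 (X = -2 - 5*136 = -2 - 680 = -682)
W = -150 (W = 3*(-2 + 6*(-8)) = 3*(-2 - 48) = 3*(-50) = -150)
W - X = -150 - 1*(-682) = -150 + 682 = 532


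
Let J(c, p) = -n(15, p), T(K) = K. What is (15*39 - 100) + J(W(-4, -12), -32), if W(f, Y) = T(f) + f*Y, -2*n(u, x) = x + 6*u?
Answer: 514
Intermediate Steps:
n(u, x) = -3*u - x/2 (n(u, x) = -(x + 6*u)/2 = -3*u - x/2)
W(f, Y) = f + Y*f (W(f, Y) = f + f*Y = f + Y*f)
J(c, p) = 45 + p/2 (J(c, p) = -(-3*15 - p/2) = -(-45 - p/2) = 45 + p/2)
(15*39 - 100) + J(W(-4, -12), -32) = (15*39 - 100) + (45 + (1/2)*(-32)) = (585 - 100) + (45 - 16) = 485 + 29 = 514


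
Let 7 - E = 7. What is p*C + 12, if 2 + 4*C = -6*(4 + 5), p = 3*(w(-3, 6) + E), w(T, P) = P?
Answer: -240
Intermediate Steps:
E = 0 (E = 7 - 1*7 = 7 - 7 = 0)
p = 18 (p = 3*(6 + 0) = 3*6 = 18)
C = -14 (C = -½ + (-6*(4 + 5))/4 = -½ + (-6*9)/4 = -½ + (¼)*(-54) = -½ - 27/2 = -14)
p*C + 12 = 18*(-14) + 12 = -252 + 12 = -240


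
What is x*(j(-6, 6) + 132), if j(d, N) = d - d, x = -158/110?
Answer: -948/5 ≈ -189.60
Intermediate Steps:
x = -79/55 (x = -158*1/110 = -79/55 ≈ -1.4364)
j(d, N) = 0
x*(j(-6, 6) + 132) = -79*(0 + 132)/55 = -79/55*132 = -948/5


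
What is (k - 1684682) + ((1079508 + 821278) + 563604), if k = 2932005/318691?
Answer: 248488854233/318691 ≈ 7.7972e+5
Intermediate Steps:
k = 2932005/318691 (k = 2932005*(1/318691) = 2932005/318691 ≈ 9.2001)
(k - 1684682) + ((1079508 + 821278) + 563604) = (2932005/318691 - 1684682) + ((1079508 + 821278) + 563604) = -536890059257/318691 + (1900786 + 563604) = -536890059257/318691 + 2464390 = 248488854233/318691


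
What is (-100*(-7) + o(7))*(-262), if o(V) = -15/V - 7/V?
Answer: -1278036/7 ≈ -1.8258e+5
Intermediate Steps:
o(V) = -22/V
(-100*(-7) + o(7))*(-262) = (-100*(-7) - 22/7)*(-262) = (700 - 22*⅐)*(-262) = (700 - 22/7)*(-262) = (4878/7)*(-262) = -1278036/7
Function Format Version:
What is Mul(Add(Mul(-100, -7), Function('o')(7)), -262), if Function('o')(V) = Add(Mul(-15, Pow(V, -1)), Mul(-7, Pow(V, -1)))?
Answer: Rational(-1278036, 7) ≈ -1.8258e+5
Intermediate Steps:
Function('o')(V) = Mul(-22, Pow(V, -1))
Mul(Add(Mul(-100, -7), Function('o')(7)), -262) = Mul(Add(Mul(-100, -7), Mul(-22, Pow(7, -1))), -262) = Mul(Add(700, Mul(-22, Rational(1, 7))), -262) = Mul(Add(700, Rational(-22, 7)), -262) = Mul(Rational(4878, 7), -262) = Rational(-1278036, 7)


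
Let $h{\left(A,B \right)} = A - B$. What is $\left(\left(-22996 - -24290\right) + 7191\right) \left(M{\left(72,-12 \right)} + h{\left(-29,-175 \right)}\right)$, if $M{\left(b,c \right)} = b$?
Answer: $1849730$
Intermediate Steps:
$\left(\left(-22996 - -24290\right) + 7191\right) \left(M{\left(72,-12 \right)} + h{\left(-29,-175 \right)}\right) = \left(\left(-22996 - -24290\right) + 7191\right) \left(72 - -146\right) = \left(\left(-22996 + 24290\right) + 7191\right) \left(72 + \left(-29 + 175\right)\right) = \left(1294 + 7191\right) \left(72 + 146\right) = 8485 \cdot 218 = 1849730$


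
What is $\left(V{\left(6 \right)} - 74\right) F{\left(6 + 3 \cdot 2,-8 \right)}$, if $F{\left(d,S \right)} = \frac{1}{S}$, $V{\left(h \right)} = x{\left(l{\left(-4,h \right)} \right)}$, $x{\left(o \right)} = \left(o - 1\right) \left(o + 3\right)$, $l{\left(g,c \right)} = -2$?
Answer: $\frac{77}{8} \approx 9.625$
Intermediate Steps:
$x{\left(o \right)} = \left(-1 + o\right) \left(3 + o\right)$
$V{\left(h \right)} = -3$ ($V{\left(h \right)} = -3 + \left(-2\right)^{2} + 2 \left(-2\right) = -3 + 4 - 4 = -3$)
$\left(V{\left(6 \right)} - 74\right) F{\left(6 + 3 \cdot 2,-8 \right)} = \frac{-3 - 74}{-8} = \left(-3 - 74\right) \left(- \frac{1}{8}\right) = \left(-77\right) \left(- \frac{1}{8}\right) = \frac{77}{8}$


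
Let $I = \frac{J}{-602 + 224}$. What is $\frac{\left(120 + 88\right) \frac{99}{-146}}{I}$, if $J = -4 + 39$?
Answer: $\frac{555984}{365} \approx 1523.2$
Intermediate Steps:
$J = 35$
$I = - \frac{5}{54}$ ($I = \frac{35}{-602 + 224} = \frac{35}{-378} = 35 \left(- \frac{1}{378}\right) = - \frac{5}{54} \approx -0.092593$)
$\frac{\left(120 + 88\right) \frac{99}{-146}}{I} = \frac{\left(120 + 88\right) \frac{99}{-146}}{- \frac{5}{54}} = 208 \cdot 99 \left(- \frac{1}{146}\right) \left(- \frac{54}{5}\right) = 208 \left(- \frac{99}{146}\right) \left(- \frac{54}{5}\right) = \left(- \frac{10296}{73}\right) \left(- \frac{54}{5}\right) = \frac{555984}{365}$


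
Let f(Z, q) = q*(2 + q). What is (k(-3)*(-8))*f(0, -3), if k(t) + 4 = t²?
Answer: -120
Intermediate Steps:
k(t) = -4 + t²
(k(-3)*(-8))*f(0, -3) = ((-4 + (-3)²)*(-8))*(-3*(2 - 3)) = ((-4 + 9)*(-8))*(-3*(-1)) = (5*(-8))*3 = -40*3 = -120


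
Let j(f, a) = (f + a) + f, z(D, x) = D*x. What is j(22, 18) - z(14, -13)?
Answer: 244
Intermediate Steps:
j(f, a) = a + 2*f (j(f, a) = (a + f) + f = a + 2*f)
j(22, 18) - z(14, -13) = (18 + 2*22) - 14*(-13) = (18 + 44) - 1*(-182) = 62 + 182 = 244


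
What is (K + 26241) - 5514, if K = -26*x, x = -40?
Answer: 21767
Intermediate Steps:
K = 1040 (K = -26*(-40) = 1040)
(K + 26241) - 5514 = (1040 + 26241) - 5514 = 27281 - 5514 = 21767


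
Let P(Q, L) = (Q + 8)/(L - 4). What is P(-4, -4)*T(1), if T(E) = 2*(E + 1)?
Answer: -2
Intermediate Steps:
P(Q, L) = (8 + Q)/(-4 + L)
T(E) = 2 + 2*E (T(E) = 2*(1 + E) = 2 + 2*E)
P(-4, -4)*T(1) = ((8 - 4)/(-4 - 4))*(2 + 2*1) = (4/(-8))*(2 + 2) = -⅛*4*4 = -½*4 = -2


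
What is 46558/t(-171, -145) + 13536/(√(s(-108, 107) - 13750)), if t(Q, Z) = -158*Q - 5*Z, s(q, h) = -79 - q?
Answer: 46558/27743 - 13536*I*√13721/13721 ≈ 1.6782 - 115.56*I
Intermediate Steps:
46558/t(-171, -145) + 13536/(√(s(-108, 107) - 13750)) = 46558/(-158*(-171) - 5*(-145)) + 13536/(√((-79 - 1*(-108)) - 13750)) = 46558/(27018 + 725) + 13536/(√((-79 + 108) - 13750)) = 46558/27743 + 13536/(√(29 - 13750)) = 46558*(1/27743) + 13536/(√(-13721)) = 46558/27743 + 13536/((I*√13721)) = 46558/27743 + 13536*(-I*√13721/13721) = 46558/27743 - 13536*I*√13721/13721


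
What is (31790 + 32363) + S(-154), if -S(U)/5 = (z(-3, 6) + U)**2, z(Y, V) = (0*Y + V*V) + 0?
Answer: -5467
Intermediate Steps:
z(Y, V) = V**2 (z(Y, V) = (0 + V**2) + 0 = V**2 + 0 = V**2)
S(U) = -5*(36 + U)**2 (S(U) = -5*(6**2 + U)**2 = -5*(36 + U)**2)
(31790 + 32363) + S(-154) = (31790 + 32363) - 5*(36 - 154)**2 = 64153 - 5*(-118)**2 = 64153 - 5*13924 = 64153 - 69620 = -5467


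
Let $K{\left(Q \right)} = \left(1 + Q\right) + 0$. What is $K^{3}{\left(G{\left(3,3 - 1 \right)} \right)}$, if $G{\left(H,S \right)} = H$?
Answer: $64$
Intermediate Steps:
$K{\left(Q \right)} = 1 + Q$
$K^{3}{\left(G{\left(3,3 - 1 \right)} \right)} = \left(1 + 3\right)^{3} = 4^{3} = 64$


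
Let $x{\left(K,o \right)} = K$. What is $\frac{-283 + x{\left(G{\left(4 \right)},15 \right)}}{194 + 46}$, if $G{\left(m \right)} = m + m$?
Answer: $- \frac{55}{48} \approx -1.1458$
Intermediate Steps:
$G{\left(m \right)} = 2 m$
$\frac{-283 + x{\left(G{\left(4 \right)},15 \right)}}{194 + 46} = \frac{-283 + 2 \cdot 4}{194 + 46} = \frac{-283 + 8}{240} = \left(-275\right) \frac{1}{240} = - \frac{55}{48}$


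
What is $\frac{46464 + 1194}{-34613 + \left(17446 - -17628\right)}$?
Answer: $\frac{47658}{461} \approx 103.38$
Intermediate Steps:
$\frac{46464 + 1194}{-34613 + \left(17446 - -17628\right)} = \frac{47658}{-34613 + \left(17446 + 17628\right)} = \frac{47658}{-34613 + 35074} = \frac{47658}{461}$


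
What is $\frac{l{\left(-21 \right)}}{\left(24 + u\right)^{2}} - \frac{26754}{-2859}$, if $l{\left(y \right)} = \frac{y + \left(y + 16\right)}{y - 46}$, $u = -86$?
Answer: $\frac{1148418921}{122721622} \approx 9.3579$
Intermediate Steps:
$l{\left(y \right)} = \frac{16 + 2 y}{-46 + y}$ ($l{\left(y \right)} = \frac{y + \left(16 + y\right)}{-46 + y} = \frac{16 + 2 y}{-46 + y}$)
$\frac{l{\left(-21 \right)}}{\left(24 + u\right)^{2}} - \frac{26754}{-2859} = \frac{2 \frac{1}{-46 - 21} \left(8 - 21\right)}{\left(24 - 86\right)^{2}} - \frac{26754}{-2859} = \frac{2 \frac{1}{-67} \left(-13\right)}{\left(-62\right)^{2}} - - \frac{8918}{953} = \frac{2 \left(- \frac{1}{67}\right) \left(-13\right)}{3844} + \frac{8918}{953} = \frac{26}{67} \cdot \frac{1}{3844} + \frac{8918}{953} = \frac{13}{128774} + \frac{8918}{953} = \frac{1148418921}{122721622}$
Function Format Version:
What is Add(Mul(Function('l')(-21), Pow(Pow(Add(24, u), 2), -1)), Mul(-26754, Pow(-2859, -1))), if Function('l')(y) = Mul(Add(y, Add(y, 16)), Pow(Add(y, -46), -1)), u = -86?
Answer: Rational(1148418921, 122721622) ≈ 9.3579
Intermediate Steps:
Function('l')(y) = Mul(Pow(Add(-46, y), -1), Add(16, Mul(2, y))) (Function('l')(y) = Mul(Add(y, Add(16, y)), Pow(Add(-46, y), -1)) = Mul(Add(16, Mul(2, y)), Pow(Add(-46, y), -1)) = Mul(Pow(Add(-46, y), -1), Add(16, Mul(2, y))))
Add(Mul(Function('l')(-21), Pow(Pow(Add(24, u), 2), -1)), Mul(-26754, Pow(-2859, -1))) = Add(Mul(Mul(2, Pow(Add(-46, -21), -1), Add(8, -21)), Pow(Pow(Add(24, -86), 2), -1)), Mul(-26754, Pow(-2859, -1))) = Add(Mul(Mul(2, Pow(-67, -1), -13), Pow(Pow(-62, 2), -1)), Mul(-26754, Rational(-1, 2859))) = Add(Mul(Mul(2, Rational(-1, 67), -13), Pow(3844, -1)), Rational(8918, 953)) = Add(Mul(Rational(26, 67), Rational(1, 3844)), Rational(8918, 953)) = Add(Rational(13, 128774), Rational(8918, 953)) = Rational(1148418921, 122721622)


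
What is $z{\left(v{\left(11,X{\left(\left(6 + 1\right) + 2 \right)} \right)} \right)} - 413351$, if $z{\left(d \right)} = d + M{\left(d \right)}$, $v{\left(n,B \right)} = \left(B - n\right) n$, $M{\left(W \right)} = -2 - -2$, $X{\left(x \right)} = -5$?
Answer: $-413527$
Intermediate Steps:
$M{\left(W \right)} = 0$ ($M{\left(W \right)} = -2 + 2 = 0$)
$v{\left(n,B \right)} = n \left(B - n\right)$
$z{\left(d \right)} = d$ ($z{\left(d \right)} = d + 0 = d$)
$z{\left(v{\left(11,X{\left(\left(6 + 1\right) + 2 \right)} \right)} \right)} - 413351 = 11 \left(-5 - 11\right) - 413351 = 11 \left(-16\right) - 413351 = -176 - 413351 = -413527$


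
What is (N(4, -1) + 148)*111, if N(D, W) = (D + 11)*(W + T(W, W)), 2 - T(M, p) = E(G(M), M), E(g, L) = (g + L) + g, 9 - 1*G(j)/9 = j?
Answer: -279942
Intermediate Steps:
G(j) = 81 - 9*j
E(g, L) = L + 2*g (E(g, L) = (L + g) + g = L + 2*g)
T(M, p) = -160 + 17*M (T(M, p) = 2 - (M + 2*(81 - 9*M)) = 2 - (M + (162 - 18*M)) = 2 - (162 - 17*M) = 2 + (-162 + 17*M) = -160 + 17*M)
N(D, W) = (-160 + 18*W)*(11 + D) (N(D, W) = (D + 11)*(W + (-160 + 17*W)) = (11 + D)*(-160 + 18*W) = (-160 + 18*W)*(11 + D))
(N(4, -1) + 148)*111 = ((-1760 - 160*4 + 198*(-1) + 18*4*(-1)) + 148)*111 = ((-1760 - 640 - 198 - 72) + 148)*111 = (-2670 + 148)*111 = -2522*111 = -279942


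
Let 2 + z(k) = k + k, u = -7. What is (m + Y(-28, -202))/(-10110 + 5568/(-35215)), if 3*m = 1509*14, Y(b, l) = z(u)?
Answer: -41236765/59338203 ≈ -0.69494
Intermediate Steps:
z(k) = -2 + 2*k (z(k) = -2 + (k + k) = -2 + 2*k)
Y(b, l) = -16 (Y(b, l) = -2 + 2*(-7) = -2 - 14 = -16)
m = 7042 (m = (1509*14)/3 = (1/3)*21126 = 7042)
(m + Y(-28, -202))/(-10110 + 5568/(-35215)) = (7042 - 16)/(-10110 + 5568/(-35215)) = 7026/(-10110 + 5568*(-1/35215)) = 7026/(-10110 - 5568/35215) = 7026/(-356029218/35215) = 7026*(-35215/356029218) = -41236765/59338203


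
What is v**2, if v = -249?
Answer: 62001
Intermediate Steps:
v**2 = (-249)**2 = 62001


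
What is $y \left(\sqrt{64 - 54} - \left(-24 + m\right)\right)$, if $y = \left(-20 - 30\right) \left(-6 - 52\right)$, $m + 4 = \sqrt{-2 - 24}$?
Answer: $81200 + 2900 \sqrt{10} - 2900 i \sqrt{26} \approx 90371.0 - 14787.0 i$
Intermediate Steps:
$m = -4 + i \sqrt{26}$ ($m = -4 + \sqrt{-2 - 24} = -4 + \sqrt{-26} = -4 + i \sqrt{26} \approx -4.0 + 5.099 i$)
$y = 2900$ ($y = \left(-50\right) \left(-58\right) = 2900$)
$y \left(\sqrt{64 - 54} - \left(-24 + m\right)\right) = 2900 \left(\sqrt{64 - 54} + \left(24 - \left(-4 + i \sqrt{26}\right)\right)\right) = 2900 \left(\sqrt{10} + \left(24 + \left(4 - i \sqrt{26}\right)\right)\right) = 2900 \left(\sqrt{10} + \left(28 - i \sqrt{26}\right)\right) = 2900 \left(28 + \sqrt{10} - i \sqrt{26}\right) = 81200 + 2900 \sqrt{10} - 2900 i \sqrt{26}$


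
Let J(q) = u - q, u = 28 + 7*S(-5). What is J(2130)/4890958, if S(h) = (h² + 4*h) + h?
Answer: -1051/2445479 ≈ -0.00042977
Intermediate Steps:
S(h) = h² + 5*h
u = 28 (u = 28 + 7*(-5*(5 - 5)) = 28 + 7*(-5*0) = 28 + 7*0 = 28 + 0 = 28)
J(q) = 28 - q
J(2130)/4890958 = (28 - 1*2130)/4890958 = (28 - 2130)*(1/4890958) = -2102*1/4890958 = -1051/2445479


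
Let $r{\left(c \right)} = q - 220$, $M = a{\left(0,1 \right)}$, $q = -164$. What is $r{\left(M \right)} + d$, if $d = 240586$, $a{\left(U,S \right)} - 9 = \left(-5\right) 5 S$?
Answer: $240202$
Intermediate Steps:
$a{\left(U,S \right)} = 9 - 25 S$ ($a{\left(U,S \right)} = 9 + \left(-5\right) 5 S = 9 - 25 S$)
$M = -16$ ($M = 9 - 25 = -16$)
$r{\left(c \right)} = -384$ ($r{\left(c \right)} = -164 - 220 = -384$)
$r{\left(M \right)} + d = -384 + 240586 = 240202$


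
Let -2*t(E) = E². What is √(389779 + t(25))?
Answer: √1557866/2 ≈ 624.07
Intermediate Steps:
t(E) = -E²/2
√(389779 + t(25)) = √(389779 - ½*25²) = √(389779 - ½*625) = √(389779 - 625/2) = √(778933/2) = √1557866/2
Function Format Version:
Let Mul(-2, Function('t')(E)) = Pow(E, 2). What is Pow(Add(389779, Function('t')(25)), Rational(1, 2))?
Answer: Mul(Rational(1, 2), Pow(1557866, Rational(1, 2))) ≈ 624.07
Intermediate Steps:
Function('t')(E) = Mul(Rational(-1, 2), Pow(E, 2))
Pow(Add(389779, Function('t')(25)), Rational(1, 2)) = Pow(Add(389779, Mul(Rational(-1, 2), Pow(25, 2))), Rational(1, 2)) = Pow(Add(389779, Mul(Rational(-1, 2), 625)), Rational(1, 2)) = Pow(Add(389779, Rational(-625, 2)), Rational(1, 2)) = Pow(Rational(778933, 2), Rational(1, 2)) = Mul(Rational(1, 2), Pow(1557866, Rational(1, 2)))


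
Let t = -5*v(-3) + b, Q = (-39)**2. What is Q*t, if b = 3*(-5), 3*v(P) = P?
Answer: -15210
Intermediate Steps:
v(P) = P/3
Q = 1521
b = -15
t = -10 (t = -5*(-3)/3 - 15 = -5*(-1) - 15 = 5 - 15 = -10)
Q*t = 1521*(-10) = -15210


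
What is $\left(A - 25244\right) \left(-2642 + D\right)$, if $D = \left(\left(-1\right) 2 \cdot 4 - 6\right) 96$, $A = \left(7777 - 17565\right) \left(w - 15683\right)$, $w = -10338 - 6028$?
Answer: $-1250290086848$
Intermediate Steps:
$w = -16366$
$A = 313695612$ ($A = \left(7777 - 17565\right) \left(-16366 - 15683\right) = \left(-9788\right) \left(-32049\right) = 313695612$)
$D = -1344$ ($D = \left(\left(-2\right) 4 - 6\right) 96 = \left(-8 - 6\right) 96 = \left(-14\right) 96 = -1344$)
$\left(A - 25244\right) \left(-2642 + D\right) = \left(313695612 - 25244\right) \left(-2642 - 1344\right) = 313670368 \left(-3986\right) = -1250290086848$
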